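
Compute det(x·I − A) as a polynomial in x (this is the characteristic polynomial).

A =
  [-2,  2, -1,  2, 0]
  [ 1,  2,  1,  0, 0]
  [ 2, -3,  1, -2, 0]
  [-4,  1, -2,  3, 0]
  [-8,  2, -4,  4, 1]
x^5 - 5*x^4 + 10*x^3 - 10*x^2 + 5*x - 1

Expanding det(x·I − A) (e.g. by cofactor expansion or by noting that A is similar to its Jordan form J, which has the same characteristic polynomial as A) gives
  χ_A(x) = x^5 - 5*x^4 + 10*x^3 - 10*x^2 + 5*x - 1
which factors as (x - 1)^5. The eigenvalues (with algebraic multiplicities) are λ = 1 with multiplicity 5.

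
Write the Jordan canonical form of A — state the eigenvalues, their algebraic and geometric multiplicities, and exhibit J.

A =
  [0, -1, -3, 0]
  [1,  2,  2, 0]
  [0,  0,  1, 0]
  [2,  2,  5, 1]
J_3(1) ⊕ J_1(1)

The characteristic polynomial is
  det(x·I − A) = x^4 - 4*x^3 + 6*x^2 - 4*x + 1 = (x - 1)^4

Eigenvalues and multiplicities (the geometric multiplicity of λ is n − rank(A − λI), which equals the number of Jordan blocks for λ):
  λ = 1: algebraic multiplicity = 4, geometric multiplicity = 2

Determining the block sizes for each eigenvalue:
  λ = 1: with am = 4 and gm = 2, the partition is not yet determined (e.g. several partitions of 4 into 2 parts exist). Let N = A − (1)·I. Computing rank(N^1) = 2, rank(N^2) = 1, rank(N^3) = 0; the number of blocks of size ≥ j is rank(N^{j−1}) − rank(N^j), giving [2, 1, 1]. So we have 1 block(s) of size 3, 1 block(s) of size 1 → block sizes [3, 1]

Assembling the blocks gives a Jordan form
J =
  [1, 1, 0, 0]
  [0, 1, 1, 0]
  [0, 0, 1, 0]
  [0, 0, 0, 1]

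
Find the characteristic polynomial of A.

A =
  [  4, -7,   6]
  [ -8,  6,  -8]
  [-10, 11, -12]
x^3 + 2*x^2 - 4*x - 8

Expanding det(x·I − A) (e.g. by cofactor expansion or by noting that A is similar to its Jordan form J, which has the same characteristic polynomial as A) gives
  χ_A(x) = x^3 + 2*x^2 - 4*x - 8
which factors as (x - 2)*(x + 2)^2. The eigenvalues (with algebraic multiplicities) are λ = -2 with multiplicity 2, λ = 2 with multiplicity 1.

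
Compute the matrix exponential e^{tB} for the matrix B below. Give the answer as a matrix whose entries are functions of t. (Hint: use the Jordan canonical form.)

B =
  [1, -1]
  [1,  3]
e^{tB} =
  [-t*exp(2*t) + exp(2*t), -t*exp(2*t)]
  [t*exp(2*t), t*exp(2*t) + exp(2*t)]

Strategy: write B = P · J · P⁻¹ where J is a Jordan canonical form, so e^{tB} = P · e^{tJ} · P⁻¹, and e^{tJ} can be computed block-by-block.

B has Jordan form
J =
  [2, 1]
  [0, 2]
(up to reordering of blocks).

Per-block formulas:
  For a 2×2 Jordan block J_2(2): exp(t · J_2(2)) = e^(2t)·(I + t·N), where N is the 2×2 nilpotent shift.

After assembling e^{tJ} and conjugating by P, we get:

e^{tB} =
  [-t*exp(2*t) + exp(2*t), -t*exp(2*t)]
  [t*exp(2*t), t*exp(2*t) + exp(2*t)]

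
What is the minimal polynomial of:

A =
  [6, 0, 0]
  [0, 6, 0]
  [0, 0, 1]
x^2 - 7*x + 6

The characteristic polynomial is χ_A(x) = (x - 6)^2*(x - 1), so the eigenvalues are known. The minimal polynomial is
  m_A(x) = Π_λ (x − λ)^{k_λ}
where k_λ is the size of the *largest* Jordan block for λ (equivalently, the smallest k with (A − λI)^k v = 0 for every generalised eigenvector v of λ).

  λ = 1: largest Jordan block has size 1, contributing (x − 1)
  λ = 6: largest Jordan block has size 1, contributing (x − 6)

So m_A(x) = (x - 6)*(x - 1) = x^2 - 7*x + 6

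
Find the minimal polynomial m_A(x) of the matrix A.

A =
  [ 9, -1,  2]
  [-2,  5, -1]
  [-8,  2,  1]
x^3 - 15*x^2 + 75*x - 125

The characteristic polynomial is χ_A(x) = (x - 5)^3, so the eigenvalues are known. The minimal polynomial is
  m_A(x) = Π_λ (x − λ)^{k_λ}
where k_λ is the size of the *largest* Jordan block for λ (equivalently, the smallest k with (A − λI)^k v = 0 for every generalised eigenvector v of λ).

  λ = 5: largest Jordan block has size 3, contributing (x − 5)^3

So m_A(x) = (x - 5)^3 = x^3 - 15*x^2 + 75*x - 125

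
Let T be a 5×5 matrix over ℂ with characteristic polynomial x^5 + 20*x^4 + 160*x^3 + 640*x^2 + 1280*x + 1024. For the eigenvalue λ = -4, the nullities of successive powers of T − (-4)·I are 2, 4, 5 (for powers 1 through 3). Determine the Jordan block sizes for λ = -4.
Block sizes for λ = -4: [3, 2]

From the dimensions of kernels of powers, the number of Jordan blocks of size at least j is d_j − d_{j−1} where d_j = dim ker(N^j) (with d_0 = 0). Computing the differences gives [2, 2, 1].
The number of blocks of size exactly k is (#blocks of size ≥ k) − (#blocks of size ≥ k + 1), so the partition is: 1 block(s) of size 2, 1 block(s) of size 3.
In nonincreasing order the block sizes are [3, 2].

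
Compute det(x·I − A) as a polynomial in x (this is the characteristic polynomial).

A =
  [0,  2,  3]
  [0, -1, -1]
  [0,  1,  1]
x^3

Expanding det(x·I − A) (e.g. by cofactor expansion or by noting that A is similar to its Jordan form J, which has the same characteristic polynomial as A) gives
  χ_A(x) = x^3
which factors as x^3. The eigenvalues (with algebraic multiplicities) are λ = 0 with multiplicity 3.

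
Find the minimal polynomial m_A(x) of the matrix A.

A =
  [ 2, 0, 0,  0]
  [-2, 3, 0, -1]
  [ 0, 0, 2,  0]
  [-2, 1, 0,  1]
x^2 - 4*x + 4

The characteristic polynomial is χ_A(x) = (x - 2)^4, so the eigenvalues are known. The minimal polynomial is
  m_A(x) = Π_λ (x − λ)^{k_λ}
where k_λ is the size of the *largest* Jordan block for λ (equivalently, the smallest k with (A − λI)^k v = 0 for every generalised eigenvector v of λ).

  λ = 2: largest Jordan block has size 2, contributing (x − 2)^2

So m_A(x) = (x - 2)^2 = x^2 - 4*x + 4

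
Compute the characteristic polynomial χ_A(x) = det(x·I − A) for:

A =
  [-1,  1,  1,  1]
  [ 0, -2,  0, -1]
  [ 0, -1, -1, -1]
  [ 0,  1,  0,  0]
x^4 + 4*x^3 + 6*x^2 + 4*x + 1

Expanding det(x·I − A) (e.g. by cofactor expansion or by noting that A is similar to its Jordan form J, which has the same characteristic polynomial as A) gives
  χ_A(x) = x^4 + 4*x^3 + 6*x^2 + 4*x + 1
which factors as (x + 1)^4. The eigenvalues (with algebraic multiplicities) are λ = -1 with multiplicity 4.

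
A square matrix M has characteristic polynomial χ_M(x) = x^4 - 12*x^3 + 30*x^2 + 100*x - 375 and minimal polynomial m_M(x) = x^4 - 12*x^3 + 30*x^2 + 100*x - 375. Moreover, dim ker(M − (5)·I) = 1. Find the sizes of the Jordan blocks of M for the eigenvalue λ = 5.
Block sizes for λ = 5: [3]

Step 1 — from the characteristic polynomial, algebraic multiplicity of λ = 5 is 3. From dim ker(M − (5)·I) = 1, there are exactly 1 Jordan blocks for λ = 5.
Step 2 — from the minimal polynomial, the factor (x − 5)^3 tells us the largest block for λ = 5 has size 3.
Step 3 — with total size 3, 1 blocks, and largest block 3, the block sizes (in nonincreasing order) are [3].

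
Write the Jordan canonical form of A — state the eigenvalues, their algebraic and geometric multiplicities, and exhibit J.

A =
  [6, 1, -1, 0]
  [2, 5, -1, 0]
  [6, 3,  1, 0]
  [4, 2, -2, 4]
J_2(4) ⊕ J_1(4) ⊕ J_1(4)

The characteristic polynomial is
  det(x·I − A) = x^4 - 16*x^3 + 96*x^2 - 256*x + 256 = (x - 4)^4

Eigenvalues and multiplicities (the geometric multiplicity of λ is n − rank(A − λI), which equals the number of Jordan blocks for λ):
  λ = 4: algebraic multiplicity = 4, geometric multiplicity = 3

Determining the block sizes for each eigenvalue:
  λ = 4: 3 blocks summing to 4 forces exactly one block of size 2 and the rest size 1 → block sizes [2, 1, 1]

Assembling the blocks gives a Jordan form
J =
  [4, 1, 0, 0]
  [0, 4, 0, 0]
  [0, 0, 4, 0]
  [0, 0, 0, 4]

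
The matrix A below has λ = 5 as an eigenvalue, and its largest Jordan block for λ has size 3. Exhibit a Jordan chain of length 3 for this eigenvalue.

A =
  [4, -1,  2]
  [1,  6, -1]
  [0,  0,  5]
A Jordan chain for λ = 5 of length 3:
v_1 = (-1, 1, 0)ᵀ
v_2 = (2, -1, 0)ᵀ
v_3 = (0, 0, 1)ᵀ

Let N = A − (5)·I. We want v_3 with N^3 v_3 = 0 but N^2 v_3 ≠ 0; then v_{j-1} := N · v_j for j = 3, …, 2.

Pick v_3 = (0, 0, 1)ᵀ.
Then v_2 = N · v_3 = (2, -1, 0)ᵀ.
Then v_1 = N · v_2 = (-1, 1, 0)ᵀ.

Sanity check: (A − (5)·I) v_1 = (0, 0, 0)ᵀ = 0. ✓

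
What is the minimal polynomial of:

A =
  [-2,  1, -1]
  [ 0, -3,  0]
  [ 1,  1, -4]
x^2 + 6*x + 9

The characteristic polynomial is χ_A(x) = (x + 3)^3, so the eigenvalues are known. The minimal polynomial is
  m_A(x) = Π_λ (x − λ)^{k_λ}
where k_λ is the size of the *largest* Jordan block for λ (equivalently, the smallest k with (A − λI)^k v = 0 for every generalised eigenvector v of λ).

  λ = -3: largest Jordan block has size 2, contributing (x + 3)^2

So m_A(x) = (x + 3)^2 = x^2 + 6*x + 9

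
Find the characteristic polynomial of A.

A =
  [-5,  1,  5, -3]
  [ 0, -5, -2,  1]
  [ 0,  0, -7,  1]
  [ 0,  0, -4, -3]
x^4 + 20*x^3 + 150*x^2 + 500*x + 625

Expanding det(x·I − A) (e.g. by cofactor expansion or by noting that A is similar to its Jordan form J, which has the same characteristic polynomial as A) gives
  χ_A(x) = x^4 + 20*x^3 + 150*x^2 + 500*x + 625
which factors as (x + 5)^4. The eigenvalues (with algebraic multiplicities) are λ = -5 with multiplicity 4.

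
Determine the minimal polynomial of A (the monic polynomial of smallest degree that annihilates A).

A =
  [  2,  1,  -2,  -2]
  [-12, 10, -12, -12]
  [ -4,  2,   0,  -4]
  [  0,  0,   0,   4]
x^2 - 8*x + 16

The characteristic polynomial is χ_A(x) = (x - 4)^4, so the eigenvalues are known. The minimal polynomial is
  m_A(x) = Π_λ (x − λ)^{k_λ}
where k_λ is the size of the *largest* Jordan block for λ (equivalently, the smallest k with (A − λI)^k v = 0 for every generalised eigenvector v of λ).

  λ = 4: largest Jordan block has size 2, contributing (x − 4)^2

So m_A(x) = (x - 4)^2 = x^2 - 8*x + 16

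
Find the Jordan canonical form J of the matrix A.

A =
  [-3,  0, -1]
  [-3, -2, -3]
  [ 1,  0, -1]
J_2(-2) ⊕ J_1(-2)

The characteristic polynomial is
  det(x·I − A) = x^3 + 6*x^2 + 12*x + 8 = (x + 2)^3

Eigenvalues and multiplicities (the geometric multiplicity of λ is n − rank(A − λI), which equals the number of Jordan blocks for λ):
  λ = -2: algebraic multiplicity = 3, geometric multiplicity = 2

Determining the block sizes for each eigenvalue:
  λ = -2: 2 blocks summing to 3 forces exactly one block of size 2 and the rest size 1 → block sizes [2, 1]

Assembling the blocks gives a Jordan form
J =
  [-2,  1,  0]
  [ 0, -2,  0]
  [ 0,  0, -2]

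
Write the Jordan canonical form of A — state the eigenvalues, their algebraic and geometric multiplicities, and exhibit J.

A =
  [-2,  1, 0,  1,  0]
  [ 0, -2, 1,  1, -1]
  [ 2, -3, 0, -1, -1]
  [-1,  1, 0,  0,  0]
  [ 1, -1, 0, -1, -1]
J_3(-1) ⊕ J_1(-1) ⊕ J_1(-1)

The characteristic polynomial is
  det(x·I − A) = x^5 + 5*x^4 + 10*x^3 + 10*x^2 + 5*x + 1 = (x + 1)^5

Eigenvalues and multiplicities (the geometric multiplicity of λ is n − rank(A − λI), which equals the number of Jordan blocks for λ):
  λ = -1: algebraic multiplicity = 5, geometric multiplicity = 3

Determining the block sizes for each eigenvalue:
  λ = -1: with am = 5 and gm = 3, the partition is not yet determined (e.g. several partitions of 5 into 3 parts exist). Let N = A − (-1)·I. Computing rank(N^1) = 2, rank(N^2) = 1, rank(N^3) = 0; the number of blocks of size ≥ j is rank(N^{j−1}) − rank(N^j), giving [3, 1, 1]. So we have 1 block(s) of size 3, 2 block(s) of size 1 → block sizes [3, 1, 1]

Assembling the blocks gives a Jordan form
J =
  [-1,  1,  0,  0,  0]
  [ 0, -1,  1,  0,  0]
  [ 0,  0, -1,  0,  0]
  [ 0,  0,  0, -1,  0]
  [ 0,  0,  0,  0, -1]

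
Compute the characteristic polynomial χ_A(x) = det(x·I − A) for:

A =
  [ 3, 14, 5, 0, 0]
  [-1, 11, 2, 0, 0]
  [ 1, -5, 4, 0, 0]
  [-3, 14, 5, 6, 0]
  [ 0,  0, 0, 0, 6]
x^5 - 30*x^4 + 360*x^3 - 2160*x^2 + 6480*x - 7776

Expanding det(x·I − A) (e.g. by cofactor expansion or by noting that A is similar to its Jordan form J, which has the same characteristic polynomial as A) gives
  χ_A(x) = x^5 - 30*x^4 + 360*x^3 - 2160*x^2 + 6480*x - 7776
which factors as (x - 6)^5. The eigenvalues (with algebraic multiplicities) are λ = 6 with multiplicity 5.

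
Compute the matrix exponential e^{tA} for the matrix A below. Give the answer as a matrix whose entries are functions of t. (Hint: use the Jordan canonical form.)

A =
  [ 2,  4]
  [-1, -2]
e^{tA} =
  [2*t + 1, 4*t]
  [-t, 1 - 2*t]

Strategy: write A = P · J · P⁻¹ where J is a Jordan canonical form, so e^{tA} = P · e^{tJ} · P⁻¹, and e^{tJ} can be computed block-by-block.

A has Jordan form
J =
  [0, 1]
  [0, 0]
(up to reordering of blocks).

Per-block formulas:
  For a 2×2 Jordan block J_2(0): exp(t · J_2(0)) = e^(0t)·(I + t·N), where N is the 2×2 nilpotent shift.

After assembling e^{tJ} and conjugating by P, we get:

e^{tA} =
  [2*t + 1, 4*t]
  [-t, 1 - 2*t]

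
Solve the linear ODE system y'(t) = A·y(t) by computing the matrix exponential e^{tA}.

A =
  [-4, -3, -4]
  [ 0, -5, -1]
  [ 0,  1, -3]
e^{tA} =
  [exp(-4*t), -t^2*exp(-4*t)/2 - 3*t*exp(-4*t), -t^2*exp(-4*t)/2 - 4*t*exp(-4*t)]
  [0, -t*exp(-4*t) + exp(-4*t), -t*exp(-4*t)]
  [0, t*exp(-4*t), t*exp(-4*t) + exp(-4*t)]

Strategy: write A = P · J · P⁻¹ where J is a Jordan canonical form, so e^{tA} = P · e^{tJ} · P⁻¹, and e^{tJ} can be computed block-by-block.

A has Jordan form
J =
  [-4,  1,  0]
  [ 0, -4,  1]
  [ 0,  0, -4]
(up to reordering of blocks).

Per-block formulas:
  For a 3×3 Jordan block J_3(-4): exp(t · J_3(-4)) = e^(-4t)·(I + t·N + (t^2/2)·N^2), where N is the 3×3 nilpotent shift.

After assembling e^{tJ} and conjugating by P, we get:

e^{tA} =
  [exp(-4*t), -t^2*exp(-4*t)/2 - 3*t*exp(-4*t), -t^2*exp(-4*t)/2 - 4*t*exp(-4*t)]
  [0, -t*exp(-4*t) + exp(-4*t), -t*exp(-4*t)]
  [0, t*exp(-4*t), t*exp(-4*t) + exp(-4*t)]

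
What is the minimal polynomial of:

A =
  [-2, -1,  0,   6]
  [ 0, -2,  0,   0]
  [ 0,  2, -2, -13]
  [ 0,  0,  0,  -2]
x^2 + 4*x + 4

The characteristic polynomial is χ_A(x) = (x + 2)^4, so the eigenvalues are known. The minimal polynomial is
  m_A(x) = Π_λ (x − λ)^{k_λ}
where k_λ is the size of the *largest* Jordan block for λ (equivalently, the smallest k with (A − λI)^k v = 0 for every generalised eigenvector v of λ).

  λ = -2: largest Jordan block has size 2, contributing (x + 2)^2

So m_A(x) = (x + 2)^2 = x^2 + 4*x + 4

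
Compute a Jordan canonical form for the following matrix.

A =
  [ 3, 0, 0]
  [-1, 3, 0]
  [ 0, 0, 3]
J_2(3) ⊕ J_1(3)

The characteristic polynomial is
  det(x·I − A) = x^3 - 9*x^2 + 27*x - 27 = (x - 3)^3

Eigenvalues and multiplicities (the geometric multiplicity of λ is n − rank(A − λI), which equals the number of Jordan blocks for λ):
  λ = 3: algebraic multiplicity = 3, geometric multiplicity = 2

Determining the block sizes for each eigenvalue:
  λ = 3: 2 blocks summing to 3 forces exactly one block of size 2 and the rest size 1 → block sizes [2, 1]

Assembling the blocks gives a Jordan form
J =
  [3, 1, 0]
  [0, 3, 0]
  [0, 0, 3]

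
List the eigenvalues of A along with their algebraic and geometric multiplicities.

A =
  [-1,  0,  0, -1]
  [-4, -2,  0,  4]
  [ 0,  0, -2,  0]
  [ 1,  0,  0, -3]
λ = -2: alg = 4, geom = 3

Step 1 — factor the characteristic polynomial to read off the algebraic multiplicities:
  χ_A(x) = (x + 2)^4

Step 2 — compute geometric multiplicities via the rank-nullity identity g(λ) = n − rank(A − λI):
  rank(A − (-2)·I) = 1, so dim ker(A − (-2)·I) = n − 1 = 3

Summary:
  λ = -2: algebraic multiplicity = 4, geometric multiplicity = 3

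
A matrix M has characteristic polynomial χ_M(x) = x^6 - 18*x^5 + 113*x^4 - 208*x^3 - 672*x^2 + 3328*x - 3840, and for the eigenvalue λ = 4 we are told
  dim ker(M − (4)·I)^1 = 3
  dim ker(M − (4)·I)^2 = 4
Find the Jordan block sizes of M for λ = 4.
Block sizes for λ = 4: [2, 1, 1]

From the dimensions of kernels of powers, the number of Jordan blocks of size at least j is d_j − d_{j−1} where d_j = dim ker(N^j) (with d_0 = 0). Computing the differences gives [3, 1].
The number of blocks of size exactly k is (#blocks of size ≥ k) − (#blocks of size ≥ k + 1), so the partition is: 2 block(s) of size 1, 1 block(s) of size 2.
In nonincreasing order the block sizes are [2, 1, 1].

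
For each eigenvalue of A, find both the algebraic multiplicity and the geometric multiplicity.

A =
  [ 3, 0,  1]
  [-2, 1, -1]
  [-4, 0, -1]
λ = 1: alg = 3, geom = 2

Step 1 — factor the characteristic polynomial to read off the algebraic multiplicities:
  χ_A(x) = (x - 1)^3

Step 2 — compute geometric multiplicities via the rank-nullity identity g(λ) = n − rank(A − λI):
  rank(A − (1)·I) = 1, so dim ker(A − (1)·I) = n − 1 = 2

Summary:
  λ = 1: algebraic multiplicity = 3, geometric multiplicity = 2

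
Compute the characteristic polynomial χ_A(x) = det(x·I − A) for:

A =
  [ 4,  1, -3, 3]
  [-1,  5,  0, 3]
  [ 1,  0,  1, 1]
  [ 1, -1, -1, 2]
x^4 - 12*x^3 + 54*x^2 - 108*x + 81

Expanding det(x·I − A) (e.g. by cofactor expansion or by noting that A is similar to its Jordan form J, which has the same characteristic polynomial as A) gives
  χ_A(x) = x^4 - 12*x^3 + 54*x^2 - 108*x + 81
which factors as (x - 3)^4. The eigenvalues (with algebraic multiplicities) are λ = 3 with multiplicity 4.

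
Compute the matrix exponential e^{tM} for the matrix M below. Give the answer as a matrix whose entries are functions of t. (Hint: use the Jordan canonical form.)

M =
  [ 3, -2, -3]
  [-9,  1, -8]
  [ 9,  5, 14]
e^{tM} =
  [-3*t*exp(6*t) + exp(6*t), t^2*exp(6*t)/2 - 2*t*exp(6*t), t^2*exp(6*t)/2 - 3*t*exp(6*t)]
  [-9*t*exp(6*t), 3*t^2*exp(6*t)/2 - 5*t*exp(6*t) + exp(6*t), 3*t^2*exp(6*t)/2 - 8*t*exp(6*t)]
  [9*t*exp(6*t), -3*t^2*exp(6*t)/2 + 5*t*exp(6*t), -3*t^2*exp(6*t)/2 + 8*t*exp(6*t) + exp(6*t)]

Strategy: write M = P · J · P⁻¹ where J is a Jordan canonical form, so e^{tM} = P · e^{tJ} · P⁻¹, and e^{tJ} can be computed block-by-block.

M has Jordan form
J =
  [6, 1, 0]
  [0, 6, 1]
  [0, 0, 6]
(up to reordering of blocks).

Per-block formulas:
  For a 3×3 Jordan block J_3(6): exp(t · J_3(6)) = e^(6t)·(I + t·N + (t^2/2)·N^2), where N is the 3×3 nilpotent shift.

After assembling e^{tJ} and conjugating by P, we get:

e^{tM} =
  [-3*t*exp(6*t) + exp(6*t), t^2*exp(6*t)/2 - 2*t*exp(6*t), t^2*exp(6*t)/2 - 3*t*exp(6*t)]
  [-9*t*exp(6*t), 3*t^2*exp(6*t)/2 - 5*t*exp(6*t) + exp(6*t), 3*t^2*exp(6*t)/2 - 8*t*exp(6*t)]
  [9*t*exp(6*t), -3*t^2*exp(6*t)/2 + 5*t*exp(6*t), -3*t^2*exp(6*t)/2 + 8*t*exp(6*t) + exp(6*t)]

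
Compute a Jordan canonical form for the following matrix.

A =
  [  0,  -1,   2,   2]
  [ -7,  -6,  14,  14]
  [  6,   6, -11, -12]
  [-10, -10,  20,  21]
J_2(1) ⊕ J_1(1) ⊕ J_1(1)

The characteristic polynomial is
  det(x·I − A) = x^4 - 4*x^3 + 6*x^2 - 4*x + 1 = (x - 1)^4

Eigenvalues and multiplicities (the geometric multiplicity of λ is n − rank(A − λI), which equals the number of Jordan blocks for λ):
  λ = 1: algebraic multiplicity = 4, geometric multiplicity = 3

Determining the block sizes for each eigenvalue:
  λ = 1: 3 blocks summing to 4 forces exactly one block of size 2 and the rest size 1 → block sizes [2, 1, 1]

Assembling the blocks gives a Jordan form
J =
  [1, 1, 0, 0]
  [0, 1, 0, 0]
  [0, 0, 1, 0]
  [0, 0, 0, 1]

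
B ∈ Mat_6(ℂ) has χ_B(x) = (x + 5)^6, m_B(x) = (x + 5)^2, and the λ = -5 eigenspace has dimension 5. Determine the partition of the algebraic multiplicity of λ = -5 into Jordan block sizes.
Block sizes for λ = -5: [2, 1, 1, 1, 1]

Step 1 — from the characteristic polynomial, algebraic multiplicity of λ = -5 is 6. From dim ker(B − (-5)·I) = 5, there are exactly 5 Jordan blocks for λ = -5.
Step 2 — from the minimal polynomial, the factor (x + 5)^2 tells us the largest block for λ = -5 has size 2.
Step 3 — with total size 6, 5 blocks, and largest block 2, the block sizes (in nonincreasing order) are [2, 1, 1, 1, 1].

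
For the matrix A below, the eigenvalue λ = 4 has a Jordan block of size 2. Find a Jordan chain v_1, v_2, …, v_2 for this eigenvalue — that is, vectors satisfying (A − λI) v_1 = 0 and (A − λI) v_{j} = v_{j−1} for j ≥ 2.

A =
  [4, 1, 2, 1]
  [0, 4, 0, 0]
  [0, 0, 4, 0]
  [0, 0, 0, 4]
A Jordan chain for λ = 4 of length 2:
v_1 = (1, 0, 0, 0)ᵀ
v_2 = (0, 1, 0, 0)ᵀ

Let N = A − (4)·I. We want v_2 with N^2 v_2 = 0 but N^1 v_2 ≠ 0; then v_{j-1} := N · v_j for j = 2, …, 2.

Pick v_2 = (0, 1, 0, 0)ᵀ.
Then v_1 = N · v_2 = (1, 0, 0, 0)ᵀ.

Sanity check: (A − (4)·I) v_1 = (0, 0, 0, 0)ᵀ = 0. ✓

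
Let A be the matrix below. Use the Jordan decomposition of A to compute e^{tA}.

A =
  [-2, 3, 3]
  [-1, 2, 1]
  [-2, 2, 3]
e^{tA} =
  [-3*t*exp(t) + exp(t), 3*t*exp(t), 3*t*exp(t)]
  [-t*exp(t), t*exp(t) + exp(t), t*exp(t)]
  [-2*t*exp(t), 2*t*exp(t), 2*t*exp(t) + exp(t)]

Strategy: write A = P · J · P⁻¹ where J is a Jordan canonical form, so e^{tA} = P · e^{tJ} · P⁻¹, and e^{tJ} can be computed block-by-block.

A has Jordan form
J =
  [1, 1, 0]
  [0, 1, 0]
  [0, 0, 1]
(up to reordering of blocks).

Per-block formulas:
  For a 1×1 block at λ = 1: exp(t · [1]) = [e^(1t)].
  For a 2×2 Jordan block J_2(1): exp(t · J_2(1)) = e^(1t)·(I + t·N), where N is the 2×2 nilpotent shift.

After assembling e^{tJ} and conjugating by P, we get:

e^{tA} =
  [-3*t*exp(t) + exp(t), 3*t*exp(t), 3*t*exp(t)]
  [-t*exp(t), t*exp(t) + exp(t), t*exp(t)]
  [-2*t*exp(t), 2*t*exp(t), 2*t*exp(t) + exp(t)]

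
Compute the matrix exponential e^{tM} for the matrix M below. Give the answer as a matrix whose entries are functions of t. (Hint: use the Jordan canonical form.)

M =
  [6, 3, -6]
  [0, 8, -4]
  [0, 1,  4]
e^{tM} =
  [exp(6*t), 3*t*exp(6*t), -6*t*exp(6*t)]
  [0, 2*t*exp(6*t) + exp(6*t), -4*t*exp(6*t)]
  [0, t*exp(6*t), -2*t*exp(6*t) + exp(6*t)]

Strategy: write M = P · J · P⁻¹ where J is a Jordan canonical form, so e^{tM} = P · e^{tJ} · P⁻¹, and e^{tJ} can be computed block-by-block.

M has Jordan form
J =
  [6, 1, 0]
  [0, 6, 0]
  [0, 0, 6]
(up to reordering of blocks).

Per-block formulas:
  For a 1×1 block at λ = 6: exp(t · [6]) = [e^(6t)].
  For a 2×2 Jordan block J_2(6): exp(t · J_2(6)) = e^(6t)·(I + t·N), where N is the 2×2 nilpotent shift.

After assembling e^{tJ} and conjugating by P, we get:

e^{tM} =
  [exp(6*t), 3*t*exp(6*t), -6*t*exp(6*t)]
  [0, 2*t*exp(6*t) + exp(6*t), -4*t*exp(6*t)]
  [0, t*exp(6*t), -2*t*exp(6*t) + exp(6*t)]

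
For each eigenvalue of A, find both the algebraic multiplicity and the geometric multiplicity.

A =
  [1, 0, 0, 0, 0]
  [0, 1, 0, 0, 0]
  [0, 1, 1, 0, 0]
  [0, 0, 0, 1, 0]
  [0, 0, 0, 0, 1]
λ = 1: alg = 5, geom = 4

Step 1 — factor the characteristic polynomial to read off the algebraic multiplicities:
  χ_A(x) = (x - 1)^5

Step 2 — compute geometric multiplicities via the rank-nullity identity g(λ) = n − rank(A − λI):
  rank(A − (1)·I) = 1, so dim ker(A − (1)·I) = n − 1 = 4

Summary:
  λ = 1: algebraic multiplicity = 5, geometric multiplicity = 4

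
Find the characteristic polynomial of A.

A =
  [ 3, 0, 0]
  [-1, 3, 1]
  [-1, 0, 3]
x^3 - 9*x^2 + 27*x - 27

Expanding det(x·I − A) (e.g. by cofactor expansion or by noting that A is similar to its Jordan form J, which has the same characteristic polynomial as A) gives
  χ_A(x) = x^3 - 9*x^2 + 27*x - 27
which factors as (x - 3)^3. The eigenvalues (with algebraic multiplicities) are λ = 3 with multiplicity 3.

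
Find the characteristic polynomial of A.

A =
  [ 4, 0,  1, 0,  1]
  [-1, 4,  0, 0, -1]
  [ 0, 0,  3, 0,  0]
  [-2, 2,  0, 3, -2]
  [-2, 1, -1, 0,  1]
x^5 - 15*x^4 + 90*x^3 - 270*x^2 + 405*x - 243

Expanding det(x·I − A) (e.g. by cofactor expansion or by noting that A is similar to its Jordan form J, which has the same characteristic polynomial as A) gives
  χ_A(x) = x^5 - 15*x^4 + 90*x^3 - 270*x^2 + 405*x - 243
which factors as (x - 3)^5. The eigenvalues (with algebraic multiplicities) are λ = 3 with multiplicity 5.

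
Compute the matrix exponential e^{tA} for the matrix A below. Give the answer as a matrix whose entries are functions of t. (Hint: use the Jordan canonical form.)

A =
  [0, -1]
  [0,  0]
e^{tA} =
  [1, -t]
  [0, 1]

Strategy: write A = P · J · P⁻¹ where J is a Jordan canonical form, so e^{tA} = P · e^{tJ} · P⁻¹, and e^{tJ} can be computed block-by-block.

A has Jordan form
J =
  [0, 1]
  [0, 0]
(up to reordering of blocks).

Per-block formulas:
  For a 2×2 Jordan block J_2(0): exp(t · J_2(0)) = e^(0t)·(I + t·N), where N is the 2×2 nilpotent shift.

After assembling e^{tJ} and conjugating by P, we get:

e^{tA} =
  [1, -t]
  [0, 1]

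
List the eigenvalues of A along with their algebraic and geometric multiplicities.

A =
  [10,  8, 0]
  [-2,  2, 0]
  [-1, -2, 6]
λ = 6: alg = 3, geom = 2

Step 1 — factor the characteristic polynomial to read off the algebraic multiplicities:
  χ_A(x) = (x - 6)^3

Step 2 — compute geometric multiplicities via the rank-nullity identity g(λ) = n − rank(A − λI):
  rank(A − (6)·I) = 1, so dim ker(A − (6)·I) = n − 1 = 2

Summary:
  λ = 6: algebraic multiplicity = 3, geometric multiplicity = 2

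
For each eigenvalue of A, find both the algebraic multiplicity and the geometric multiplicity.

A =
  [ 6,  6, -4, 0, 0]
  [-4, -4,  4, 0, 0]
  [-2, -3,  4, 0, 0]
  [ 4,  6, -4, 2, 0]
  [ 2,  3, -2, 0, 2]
λ = 2: alg = 5, geom = 4

Step 1 — factor the characteristic polynomial to read off the algebraic multiplicities:
  χ_A(x) = (x - 2)^5

Step 2 — compute geometric multiplicities via the rank-nullity identity g(λ) = n − rank(A − λI):
  rank(A − (2)·I) = 1, so dim ker(A − (2)·I) = n − 1 = 4

Summary:
  λ = 2: algebraic multiplicity = 5, geometric multiplicity = 4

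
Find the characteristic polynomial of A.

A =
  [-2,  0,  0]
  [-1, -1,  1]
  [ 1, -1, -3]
x^3 + 6*x^2 + 12*x + 8

Expanding det(x·I − A) (e.g. by cofactor expansion or by noting that A is similar to its Jordan form J, which has the same characteristic polynomial as A) gives
  χ_A(x) = x^3 + 6*x^2 + 12*x + 8
which factors as (x + 2)^3. The eigenvalues (with algebraic multiplicities) are λ = -2 with multiplicity 3.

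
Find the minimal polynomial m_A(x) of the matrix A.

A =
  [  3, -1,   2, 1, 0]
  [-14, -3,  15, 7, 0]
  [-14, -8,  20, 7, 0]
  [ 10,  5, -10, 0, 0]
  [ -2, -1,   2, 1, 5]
x^3 - 15*x^2 + 75*x - 125

The characteristic polynomial is χ_A(x) = (x - 5)^5, so the eigenvalues are known. The minimal polynomial is
  m_A(x) = Π_λ (x − λ)^{k_λ}
where k_λ is the size of the *largest* Jordan block for λ (equivalently, the smallest k with (A − λI)^k v = 0 for every generalised eigenvector v of λ).

  λ = 5: largest Jordan block has size 3, contributing (x − 5)^3

So m_A(x) = (x - 5)^3 = x^3 - 15*x^2 + 75*x - 125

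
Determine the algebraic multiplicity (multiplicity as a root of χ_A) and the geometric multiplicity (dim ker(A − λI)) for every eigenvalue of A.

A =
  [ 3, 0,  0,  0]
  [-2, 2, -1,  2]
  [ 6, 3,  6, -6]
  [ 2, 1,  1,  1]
λ = 3: alg = 4, geom = 3

Step 1 — factor the characteristic polynomial to read off the algebraic multiplicities:
  χ_A(x) = (x - 3)^4

Step 2 — compute geometric multiplicities via the rank-nullity identity g(λ) = n − rank(A − λI):
  rank(A − (3)·I) = 1, so dim ker(A − (3)·I) = n − 1 = 3

Summary:
  λ = 3: algebraic multiplicity = 4, geometric multiplicity = 3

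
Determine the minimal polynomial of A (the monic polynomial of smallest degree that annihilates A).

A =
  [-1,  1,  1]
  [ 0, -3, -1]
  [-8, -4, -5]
x^3 + 9*x^2 + 27*x + 27

The characteristic polynomial is χ_A(x) = (x + 3)^3, so the eigenvalues are known. The minimal polynomial is
  m_A(x) = Π_λ (x − λ)^{k_λ}
where k_λ is the size of the *largest* Jordan block for λ (equivalently, the smallest k with (A − λI)^k v = 0 for every generalised eigenvector v of λ).

  λ = -3: largest Jordan block has size 3, contributing (x + 3)^3

So m_A(x) = (x + 3)^3 = x^3 + 9*x^2 + 27*x + 27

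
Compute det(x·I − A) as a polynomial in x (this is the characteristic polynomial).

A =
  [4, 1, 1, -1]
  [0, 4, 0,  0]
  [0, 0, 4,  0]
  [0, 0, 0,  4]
x^4 - 16*x^3 + 96*x^2 - 256*x + 256

Expanding det(x·I − A) (e.g. by cofactor expansion or by noting that A is similar to its Jordan form J, which has the same characteristic polynomial as A) gives
  χ_A(x) = x^4 - 16*x^3 + 96*x^2 - 256*x + 256
which factors as (x - 4)^4. The eigenvalues (with algebraic multiplicities) are λ = 4 with multiplicity 4.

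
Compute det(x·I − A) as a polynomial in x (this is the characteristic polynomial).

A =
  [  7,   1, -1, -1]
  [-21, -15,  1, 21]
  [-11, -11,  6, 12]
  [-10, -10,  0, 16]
x^4 - 14*x^3 + 36*x^2 + 216*x - 864

Expanding det(x·I − A) (e.g. by cofactor expansion or by noting that A is similar to its Jordan form J, which has the same characteristic polynomial as A) gives
  χ_A(x) = x^4 - 14*x^3 + 36*x^2 + 216*x - 864
which factors as (x - 6)^3*(x + 4). The eigenvalues (with algebraic multiplicities) are λ = -4 with multiplicity 1, λ = 6 with multiplicity 3.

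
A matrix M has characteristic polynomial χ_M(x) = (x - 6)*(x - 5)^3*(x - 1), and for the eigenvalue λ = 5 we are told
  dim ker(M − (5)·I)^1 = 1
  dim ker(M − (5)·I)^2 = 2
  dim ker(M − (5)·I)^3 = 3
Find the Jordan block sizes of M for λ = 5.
Block sizes for λ = 5: [3]

From the dimensions of kernels of powers, the number of Jordan blocks of size at least j is d_j − d_{j−1} where d_j = dim ker(N^j) (with d_0 = 0). Computing the differences gives [1, 1, 1].
The number of blocks of size exactly k is (#blocks of size ≥ k) − (#blocks of size ≥ k + 1), so the partition is: 1 block(s) of size 3.
In nonincreasing order the block sizes are [3].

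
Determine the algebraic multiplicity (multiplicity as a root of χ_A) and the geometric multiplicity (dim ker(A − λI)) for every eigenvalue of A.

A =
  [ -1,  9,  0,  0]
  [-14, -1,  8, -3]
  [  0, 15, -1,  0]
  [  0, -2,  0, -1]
λ = -1: alg = 4, geom = 2

Step 1 — factor the characteristic polynomial to read off the algebraic multiplicities:
  χ_A(x) = (x + 1)^4

Step 2 — compute geometric multiplicities via the rank-nullity identity g(λ) = n − rank(A − λI):
  rank(A − (-1)·I) = 2, so dim ker(A − (-1)·I) = n − 2 = 2

Summary:
  λ = -1: algebraic multiplicity = 4, geometric multiplicity = 2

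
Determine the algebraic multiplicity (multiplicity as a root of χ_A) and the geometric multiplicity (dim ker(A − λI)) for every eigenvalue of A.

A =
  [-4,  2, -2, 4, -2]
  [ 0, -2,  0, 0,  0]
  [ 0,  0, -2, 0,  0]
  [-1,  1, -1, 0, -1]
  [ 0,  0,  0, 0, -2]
λ = -2: alg = 5, geom = 4

Step 1 — factor the characteristic polynomial to read off the algebraic multiplicities:
  χ_A(x) = (x + 2)^5

Step 2 — compute geometric multiplicities via the rank-nullity identity g(λ) = n − rank(A − λI):
  rank(A − (-2)·I) = 1, so dim ker(A − (-2)·I) = n − 1 = 4

Summary:
  λ = -2: algebraic multiplicity = 5, geometric multiplicity = 4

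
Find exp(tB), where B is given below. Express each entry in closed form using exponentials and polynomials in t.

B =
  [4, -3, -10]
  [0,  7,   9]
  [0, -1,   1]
e^{tB} =
  [exp(4*t), t^2*exp(4*t)/2 - 3*t*exp(4*t), 3*t^2*exp(4*t)/2 - 10*t*exp(4*t)]
  [0, 3*t*exp(4*t) + exp(4*t), 9*t*exp(4*t)]
  [0, -t*exp(4*t), -3*t*exp(4*t) + exp(4*t)]

Strategy: write B = P · J · P⁻¹ where J is a Jordan canonical form, so e^{tB} = P · e^{tJ} · P⁻¹, and e^{tJ} can be computed block-by-block.

B has Jordan form
J =
  [4, 1, 0]
  [0, 4, 1]
  [0, 0, 4]
(up to reordering of blocks).

Per-block formulas:
  For a 3×3 Jordan block J_3(4): exp(t · J_3(4)) = e^(4t)·(I + t·N + (t^2/2)·N^2), where N is the 3×3 nilpotent shift.

After assembling e^{tJ} and conjugating by P, we get:

e^{tB} =
  [exp(4*t), t^2*exp(4*t)/2 - 3*t*exp(4*t), 3*t^2*exp(4*t)/2 - 10*t*exp(4*t)]
  [0, 3*t*exp(4*t) + exp(4*t), 9*t*exp(4*t)]
  [0, -t*exp(4*t), -3*t*exp(4*t) + exp(4*t)]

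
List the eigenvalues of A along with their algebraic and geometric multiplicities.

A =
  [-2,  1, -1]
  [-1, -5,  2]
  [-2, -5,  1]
λ = -2: alg = 3, geom = 1

Step 1 — factor the characteristic polynomial to read off the algebraic multiplicities:
  χ_A(x) = (x + 2)^3

Step 2 — compute geometric multiplicities via the rank-nullity identity g(λ) = n − rank(A − λI):
  rank(A − (-2)·I) = 2, so dim ker(A − (-2)·I) = n − 2 = 1

Summary:
  λ = -2: algebraic multiplicity = 3, geometric multiplicity = 1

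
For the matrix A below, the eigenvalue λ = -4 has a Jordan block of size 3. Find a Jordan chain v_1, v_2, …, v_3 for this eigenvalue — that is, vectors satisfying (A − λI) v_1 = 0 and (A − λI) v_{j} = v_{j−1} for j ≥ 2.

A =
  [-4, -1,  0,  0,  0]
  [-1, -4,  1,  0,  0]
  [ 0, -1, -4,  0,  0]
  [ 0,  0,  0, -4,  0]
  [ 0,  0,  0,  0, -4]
A Jordan chain for λ = -4 of length 3:
v_1 = (1, 0, 1, 0, 0)ᵀ
v_2 = (0, -1, 0, 0, 0)ᵀ
v_3 = (1, 0, 0, 0, 0)ᵀ

Let N = A − (-4)·I. We want v_3 with N^3 v_3 = 0 but N^2 v_3 ≠ 0; then v_{j-1} := N · v_j for j = 3, …, 2.

Pick v_3 = (1, 0, 0, 0, 0)ᵀ.
Then v_2 = N · v_3 = (0, -1, 0, 0, 0)ᵀ.
Then v_1 = N · v_2 = (1, 0, 1, 0, 0)ᵀ.

Sanity check: (A − (-4)·I) v_1 = (0, 0, 0, 0, 0)ᵀ = 0. ✓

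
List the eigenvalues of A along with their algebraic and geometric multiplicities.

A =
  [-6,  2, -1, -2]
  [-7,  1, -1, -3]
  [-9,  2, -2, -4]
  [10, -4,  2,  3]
λ = -1: alg = 4, geom = 2

Step 1 — factor the characteristic polynomial to read off the algebraic multiplicities:
  χ_A(x) = (x + 1)^4

Step 2 — compute geometric multiplicities via the rank-nullity identity g(λ) = n − rank(A − λI):
  rank(A − (-1)·I) = 2, so dim ker(A − (-1)·I) = n − 2 = 2

Summary:
  λ = -1: algebraic multiplicity = 4, geometric multiplicity = 2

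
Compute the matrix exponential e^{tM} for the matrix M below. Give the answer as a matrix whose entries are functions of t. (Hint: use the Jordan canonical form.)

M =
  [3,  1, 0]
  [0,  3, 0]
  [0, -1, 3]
e^{tM} =
  [exp(3*t), t*exp(3*t), 0]
  [0, exp(3*t), 0]
  [0, -t*exp(3*t), exp(3*t)]

Strategy: write M = P · J · P⁻¹ where J is a Jordan canonical form, so e^{tM} = P · e^{tJ} · P⁻¹, and e^{tJ} can be computed block-by-block.

M has Jordan form
J =
  [3, 1, 0]
  [0, 3, 0]
  [0, 0, 3]
(up to reordering of blocks).

Per-block formulas:
  For a 1×1 block at λ = 3: exp(t · [3]) = [e^(3t)].
  For a 2×2 Jordan block J_2(3): exp(t · J_2(3)) = e^(3t)·(I + t·N), where N is the 2×2 nilpotent shift.

After assembling e^{tJ} and conjugating by P, we get:

e^{tM} =
  [exp(3*t), t*exp(3*t), 0]
  [0, exp(3*t), 0]
  [0, -t*exp(3*t), exp(3*t)]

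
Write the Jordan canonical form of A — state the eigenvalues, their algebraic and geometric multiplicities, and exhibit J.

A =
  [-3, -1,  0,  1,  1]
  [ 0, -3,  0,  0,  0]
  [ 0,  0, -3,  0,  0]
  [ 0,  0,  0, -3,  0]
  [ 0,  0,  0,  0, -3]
J_2(-3) ⊕ J_1(-3) ⊕ J_1(-3) ⊕ J_1(-3)

The characteristic polynomial is
  det(x·I − A) = x^5 + 15*x^4 + 90*x^3 + 270*x^2 + 405*x + 243 = (x + 3)^5

Eigenvalues and multiplicities (the geometric multiplicity of λ is n − rank(A − λI), which equals the number of Jordan blocks for λ):
  λ = -3: algebraic multiplicity = 5, geometric multiplicity = 4

Determining the block sizes for each eigenvalue:
  λ = -3: 4 blocks summing to 5 forces exactly one block of size 2 and the rest size 1 → block sizes [2, 1, 1, 1]

Assembling the blocks gives a Jordan form
J =
  [-3,  1,  0,  0,  0]
  [ 0, -3,  0,  0,  0]
  [ 0,  0, -3,  0,  0]
  [ 0,  0,  0, -3,  0]
  [ 0,  0,  0,  0, -3]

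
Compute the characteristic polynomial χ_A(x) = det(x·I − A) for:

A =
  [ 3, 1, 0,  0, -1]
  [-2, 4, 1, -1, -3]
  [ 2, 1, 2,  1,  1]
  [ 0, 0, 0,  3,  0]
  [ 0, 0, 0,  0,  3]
x^5 - 15*x^4 + 90*x^3 - 270*x^2 + 405*x - 243

Expanding det(x·I − A) (e.g. by cofactor expansion or by noting that A is similar to its Jordan form J, which has the same characteristic polynomial as A) gives
  χ_A(x) = x^5 - 15*x^4 + 90*x^3 - 270*x^2 + 405*x - 243
which factors as (x - 3)^5. The eigenvalues (with algebraic multiplicities) are λ = 3 with multiplicity 5.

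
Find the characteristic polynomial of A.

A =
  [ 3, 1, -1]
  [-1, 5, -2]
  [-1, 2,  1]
x^3 - 9*x^2 + 27*x - 27

Expanding det(x·I − A) (e.g. by cofactor expansion or by noting that A is similar to its Jordan form J, which has the same characteristic polynomial as A) gives
  χ_A(x) = x^3 - 9*x^2 + 27*x - 27
which factors as (x - 3)^3. The eigenvalues (with algebraic multiplicities) are λ = 3 with multiplicity 3.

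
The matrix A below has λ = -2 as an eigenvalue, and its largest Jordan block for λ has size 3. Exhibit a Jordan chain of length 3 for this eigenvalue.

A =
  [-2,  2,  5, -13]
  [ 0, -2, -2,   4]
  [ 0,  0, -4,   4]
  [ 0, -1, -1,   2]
A Jordan chain for λ = -2 of length 3:
v_1 = (-1, 0, 0, 0)ᵀ
v_2 = (5, -2, -2, -1)ᵀ
v_3 = (0, 0, 1, 0)ᵀ

Let N = A − (-2)·I. We want v_3 with N^3 v_3 = 0 but N^2 v_3 ≠ 0; then v_{j-1} := N · v_j for j = 3, …, 2.

Pick v_3 = (0, 0, 1, 0)ᵀ.
Then v_2 = N · v_3 = (5, -2, -2, -1)ᵀ.
Then v_1 = N · v_2 = (-1, 0, 0, 0)ᵀ.

Sanity check: (A − (-2)·I) v_1 = (0, 0, 0, 0)ᵀ = 0. ✓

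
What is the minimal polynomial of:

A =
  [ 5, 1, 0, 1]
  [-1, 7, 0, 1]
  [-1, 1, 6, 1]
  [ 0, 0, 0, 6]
x^2 - 12*x + 36

The characteristic polynomial is χ_A(x) = (x - 6)^4, so the eigenvalues are known. The minimal polynomial is
  m_A(x) = Π_λ (x − λ)^{k_λ}
where k_λ is the size of the *largest* Jordan block for λ (equivalently, the smallest k with (A − λI)^k v = 0 for every generalised eigenvector v of λ).

  λ = 6: largest Jordan block has size 2, contributing (x − 6)^2

So m_A(x) = (x - 6)^2 = x^2 - 12*x + 36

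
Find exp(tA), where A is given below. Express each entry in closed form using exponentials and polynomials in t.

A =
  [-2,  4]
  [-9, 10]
e^{tA} =
  [-6*t*exp(4*t) + exp(4*t), 4*t*exp(4*t)]
  [-9*t*exp(4*t), 6*t*exp(4*t) + exp(4*t)]

Strategy: write A = P · J · P⁻¹ where J is a Jordan canonical form, so e^{tA} = P · e^{tJ} · P⁻¹, and e^{tJ} can be computed block-by-block.

A has Jordan form
J =
  [4, 1]
  [0, 4]
(up to reordering of blocks).

Per-block formulas:
  For a 2×2 Jordan block J_2(4): exp(t · J_2(4)) = e^(4t)·(I + t·N), where N is the 2×2 nilpotent shift.

After assembling e^{tJ} and conjugating by P, we get:

e^{tA} =
  [-6*t*exp(4*t) + exp(4*t), 4*t*exp(4*t)]
  [-9*t*exp(4*t), 6*t*exp(4*t) + exp(4*t)]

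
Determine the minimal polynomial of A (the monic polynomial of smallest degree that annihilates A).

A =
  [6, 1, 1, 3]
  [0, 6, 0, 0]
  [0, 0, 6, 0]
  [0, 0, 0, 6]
x^2 - 12*x + 36

The characteristic polynomial is χ_A(x) = (x - 6)^4, so the eigenvalues are known. The minimal polynomial is
  m_A(x) = Π_λ (x − λ)^{k_λ}
where k_λ is the size of the *largest* Jordan block for λ (equivalently, the smallest k with (A − λI)^k v = 0 for every generalised eigenvector v of λ).

  λ = 6: largest Jordan block has size 2, contributing (x − 6)^2

So m_A(x) = (x - 6)^2 = x^2 - 12*x + 36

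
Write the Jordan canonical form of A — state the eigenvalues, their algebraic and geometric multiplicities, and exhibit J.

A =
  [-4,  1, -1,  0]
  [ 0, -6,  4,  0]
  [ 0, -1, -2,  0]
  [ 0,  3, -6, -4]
J_3(-4) ⊕ J_1(-4)

The characteristic polynomial is
  det(x·I − A) = x^4 + 16*x^3 + 96*x^2 + 256*x + 256 = (x + 4)^4

Eigenvalues and multiplicities (the geometric multiplicity of λ is n − rank(A − λI), which equals the number of Jordan blocks for λ):
  λ = -4: algebraic multiplicity = 4, geometric multiplicity = 2

Determining the block sizes for each eigenvalue:
  λ = -4: with am = 4 and gm = 2, the partition is not yet determined (e.g. several partitions of 4 into 2 parts exist). Let N = A − (-4)·I. Computing rank(N^1) = 2, rank(N^2) = 1, rank(N^3) = 0; the number of blocks of size ≥ j is rank(N^{j−1}) − rank(N^j), giving [2, 1, 1]. So we have 1 block(s) of size 3, 1 block(s) of size 1 → block sizes [3, 1]

Assembling the blocks gives a Jordan form
J =
  [-4,  1,  0,  0]
  [ 0, -4,  1,  0]
  [ 0,  0, -4,  0]
  [ 0,  0,  0, -4]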